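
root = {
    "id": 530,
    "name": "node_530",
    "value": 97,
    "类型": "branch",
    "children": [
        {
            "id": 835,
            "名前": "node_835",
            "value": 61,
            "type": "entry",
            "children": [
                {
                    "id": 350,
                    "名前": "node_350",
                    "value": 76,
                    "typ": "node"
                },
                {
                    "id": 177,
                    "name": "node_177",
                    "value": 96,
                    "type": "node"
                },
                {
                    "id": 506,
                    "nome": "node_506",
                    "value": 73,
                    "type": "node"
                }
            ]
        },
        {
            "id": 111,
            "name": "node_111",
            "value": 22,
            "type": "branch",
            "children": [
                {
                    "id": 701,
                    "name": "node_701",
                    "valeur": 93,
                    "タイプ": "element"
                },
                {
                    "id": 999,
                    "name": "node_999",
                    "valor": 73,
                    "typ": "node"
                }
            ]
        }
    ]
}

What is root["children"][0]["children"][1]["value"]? 96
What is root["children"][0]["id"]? 835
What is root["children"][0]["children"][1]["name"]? "node_177"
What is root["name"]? "node_530"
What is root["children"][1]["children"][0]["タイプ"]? "element"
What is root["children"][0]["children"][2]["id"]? 506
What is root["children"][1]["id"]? 111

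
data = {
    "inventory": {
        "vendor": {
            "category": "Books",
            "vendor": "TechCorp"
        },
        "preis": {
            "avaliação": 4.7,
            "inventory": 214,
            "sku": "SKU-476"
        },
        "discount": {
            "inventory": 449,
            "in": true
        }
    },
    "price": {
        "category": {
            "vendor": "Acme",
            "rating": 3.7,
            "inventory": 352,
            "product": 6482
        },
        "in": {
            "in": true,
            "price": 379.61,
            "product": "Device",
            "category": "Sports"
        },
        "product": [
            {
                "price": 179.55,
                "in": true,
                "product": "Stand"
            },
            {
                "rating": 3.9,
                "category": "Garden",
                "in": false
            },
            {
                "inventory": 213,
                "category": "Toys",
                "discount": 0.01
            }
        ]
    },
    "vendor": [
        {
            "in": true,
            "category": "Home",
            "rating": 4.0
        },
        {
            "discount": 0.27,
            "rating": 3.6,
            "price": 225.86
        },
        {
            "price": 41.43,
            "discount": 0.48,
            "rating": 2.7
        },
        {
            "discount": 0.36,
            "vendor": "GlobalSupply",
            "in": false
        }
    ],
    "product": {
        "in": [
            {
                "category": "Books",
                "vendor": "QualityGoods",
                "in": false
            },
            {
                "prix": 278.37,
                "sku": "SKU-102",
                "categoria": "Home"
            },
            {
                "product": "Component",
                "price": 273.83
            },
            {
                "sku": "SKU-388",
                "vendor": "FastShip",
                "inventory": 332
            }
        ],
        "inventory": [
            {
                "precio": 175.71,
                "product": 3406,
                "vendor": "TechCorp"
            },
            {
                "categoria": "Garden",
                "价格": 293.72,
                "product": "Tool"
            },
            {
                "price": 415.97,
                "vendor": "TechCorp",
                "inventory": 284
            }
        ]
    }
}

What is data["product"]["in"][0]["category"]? "Books"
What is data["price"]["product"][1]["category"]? "Garden"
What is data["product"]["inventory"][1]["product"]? "Tool"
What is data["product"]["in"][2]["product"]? "Component"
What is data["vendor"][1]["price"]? 225.86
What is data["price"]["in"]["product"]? "Device"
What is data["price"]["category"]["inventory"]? 352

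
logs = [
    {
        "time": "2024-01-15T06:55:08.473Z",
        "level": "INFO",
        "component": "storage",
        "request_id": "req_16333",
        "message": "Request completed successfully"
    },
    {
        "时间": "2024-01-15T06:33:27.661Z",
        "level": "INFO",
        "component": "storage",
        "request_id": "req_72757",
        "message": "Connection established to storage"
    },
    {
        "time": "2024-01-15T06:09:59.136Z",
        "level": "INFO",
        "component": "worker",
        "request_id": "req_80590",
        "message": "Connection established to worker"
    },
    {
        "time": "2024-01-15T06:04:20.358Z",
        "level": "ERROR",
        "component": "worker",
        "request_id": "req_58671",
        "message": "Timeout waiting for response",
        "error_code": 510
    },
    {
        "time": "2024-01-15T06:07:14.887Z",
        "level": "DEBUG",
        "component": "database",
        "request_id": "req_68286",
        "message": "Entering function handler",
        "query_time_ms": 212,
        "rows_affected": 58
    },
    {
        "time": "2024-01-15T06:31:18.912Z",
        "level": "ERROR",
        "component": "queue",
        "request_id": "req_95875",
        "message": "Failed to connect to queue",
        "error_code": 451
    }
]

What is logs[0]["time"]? "2024-01-15T06:55:08.473Z"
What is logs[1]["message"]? "Connection established to storage"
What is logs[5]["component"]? "queue"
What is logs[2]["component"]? "worker"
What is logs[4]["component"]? "database"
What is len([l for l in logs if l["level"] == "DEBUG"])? 1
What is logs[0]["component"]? "storage"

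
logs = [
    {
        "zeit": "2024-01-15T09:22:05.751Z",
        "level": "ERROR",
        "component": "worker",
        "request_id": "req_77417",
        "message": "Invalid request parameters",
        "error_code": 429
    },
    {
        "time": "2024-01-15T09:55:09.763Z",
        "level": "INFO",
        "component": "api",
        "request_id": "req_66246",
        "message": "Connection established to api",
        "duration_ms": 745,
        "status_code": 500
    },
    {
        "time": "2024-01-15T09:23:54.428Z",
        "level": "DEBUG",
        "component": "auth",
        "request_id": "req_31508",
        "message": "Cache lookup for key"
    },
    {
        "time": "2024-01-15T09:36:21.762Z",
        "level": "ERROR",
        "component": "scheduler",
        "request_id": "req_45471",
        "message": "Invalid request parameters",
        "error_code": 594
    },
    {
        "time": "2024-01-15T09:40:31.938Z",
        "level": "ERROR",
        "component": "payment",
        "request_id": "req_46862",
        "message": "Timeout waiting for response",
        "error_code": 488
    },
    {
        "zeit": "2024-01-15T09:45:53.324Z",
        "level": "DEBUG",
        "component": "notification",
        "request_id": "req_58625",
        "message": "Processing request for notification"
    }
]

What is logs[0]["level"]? "ERROR"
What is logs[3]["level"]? "ERROR"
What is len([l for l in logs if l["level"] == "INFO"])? 1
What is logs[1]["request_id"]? "req_66246"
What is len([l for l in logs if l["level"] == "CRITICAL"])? 0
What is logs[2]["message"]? "Cache lookup for key"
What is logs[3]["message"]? "Invalid request parameters"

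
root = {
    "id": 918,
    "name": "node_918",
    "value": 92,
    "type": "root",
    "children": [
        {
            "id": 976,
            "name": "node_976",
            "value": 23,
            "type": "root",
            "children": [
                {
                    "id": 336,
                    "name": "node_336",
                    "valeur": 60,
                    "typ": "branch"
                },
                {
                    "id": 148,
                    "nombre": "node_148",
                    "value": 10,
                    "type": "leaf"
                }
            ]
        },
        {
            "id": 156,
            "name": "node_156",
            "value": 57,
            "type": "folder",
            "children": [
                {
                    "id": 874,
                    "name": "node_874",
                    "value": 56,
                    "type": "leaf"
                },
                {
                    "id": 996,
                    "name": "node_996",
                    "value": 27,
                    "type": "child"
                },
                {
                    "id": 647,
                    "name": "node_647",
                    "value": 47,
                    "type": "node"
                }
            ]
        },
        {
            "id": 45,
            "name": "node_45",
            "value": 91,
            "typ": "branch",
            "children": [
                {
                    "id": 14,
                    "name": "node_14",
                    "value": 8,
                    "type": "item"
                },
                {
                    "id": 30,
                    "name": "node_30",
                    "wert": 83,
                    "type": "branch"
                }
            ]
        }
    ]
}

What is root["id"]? 918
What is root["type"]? "root"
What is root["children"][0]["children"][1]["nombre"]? "node_148"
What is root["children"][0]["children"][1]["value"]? 10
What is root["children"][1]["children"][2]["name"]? "node_647"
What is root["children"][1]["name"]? "node_156"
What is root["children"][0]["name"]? "node_976"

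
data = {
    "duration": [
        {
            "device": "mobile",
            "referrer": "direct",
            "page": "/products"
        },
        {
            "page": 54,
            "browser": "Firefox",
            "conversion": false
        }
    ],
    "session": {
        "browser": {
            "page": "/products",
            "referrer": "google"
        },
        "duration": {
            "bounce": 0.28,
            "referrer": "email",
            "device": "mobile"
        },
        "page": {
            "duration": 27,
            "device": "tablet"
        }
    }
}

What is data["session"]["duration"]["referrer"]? "email"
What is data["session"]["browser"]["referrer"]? "google"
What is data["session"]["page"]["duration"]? 27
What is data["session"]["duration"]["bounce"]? 0.28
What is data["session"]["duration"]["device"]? "mobile"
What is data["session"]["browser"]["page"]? "/products"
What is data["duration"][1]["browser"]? "Firefox"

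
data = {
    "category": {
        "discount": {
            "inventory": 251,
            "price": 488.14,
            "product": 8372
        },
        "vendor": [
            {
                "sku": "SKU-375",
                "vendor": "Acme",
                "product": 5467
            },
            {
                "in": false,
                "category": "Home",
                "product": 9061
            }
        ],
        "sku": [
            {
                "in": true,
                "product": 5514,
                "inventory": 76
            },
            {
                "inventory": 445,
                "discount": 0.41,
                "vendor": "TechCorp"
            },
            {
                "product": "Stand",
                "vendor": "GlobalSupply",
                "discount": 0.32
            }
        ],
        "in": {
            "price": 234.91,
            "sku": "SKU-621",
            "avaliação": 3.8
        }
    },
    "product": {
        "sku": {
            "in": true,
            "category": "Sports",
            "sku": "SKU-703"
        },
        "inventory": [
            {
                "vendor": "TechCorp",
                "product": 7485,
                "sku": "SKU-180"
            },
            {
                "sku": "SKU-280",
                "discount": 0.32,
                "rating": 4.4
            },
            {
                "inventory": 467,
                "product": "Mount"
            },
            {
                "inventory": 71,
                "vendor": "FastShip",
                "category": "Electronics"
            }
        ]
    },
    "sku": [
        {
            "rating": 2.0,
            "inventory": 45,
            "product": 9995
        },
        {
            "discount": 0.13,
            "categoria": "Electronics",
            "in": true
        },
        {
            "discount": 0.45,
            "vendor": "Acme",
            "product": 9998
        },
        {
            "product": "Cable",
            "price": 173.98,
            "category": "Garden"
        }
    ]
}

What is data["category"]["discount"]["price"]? 488.14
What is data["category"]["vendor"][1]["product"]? 9061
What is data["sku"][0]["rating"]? 2.0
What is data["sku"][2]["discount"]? 0.45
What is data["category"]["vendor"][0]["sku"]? "SKU-375"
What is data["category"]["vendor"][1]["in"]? False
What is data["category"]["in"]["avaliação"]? 3.8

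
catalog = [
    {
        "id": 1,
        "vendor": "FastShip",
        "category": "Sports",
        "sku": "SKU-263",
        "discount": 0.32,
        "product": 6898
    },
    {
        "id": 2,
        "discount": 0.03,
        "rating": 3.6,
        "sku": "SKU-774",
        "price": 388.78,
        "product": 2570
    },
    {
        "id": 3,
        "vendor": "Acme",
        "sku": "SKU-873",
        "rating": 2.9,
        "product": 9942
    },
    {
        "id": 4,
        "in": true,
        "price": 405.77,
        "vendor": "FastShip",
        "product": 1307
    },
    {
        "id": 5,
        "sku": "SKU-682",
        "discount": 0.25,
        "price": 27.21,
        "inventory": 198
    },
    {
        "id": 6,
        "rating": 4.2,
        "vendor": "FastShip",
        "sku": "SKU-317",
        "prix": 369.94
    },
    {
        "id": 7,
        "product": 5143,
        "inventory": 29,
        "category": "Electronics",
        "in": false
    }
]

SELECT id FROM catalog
[1, 2, 3, 4, 5, 6, 7]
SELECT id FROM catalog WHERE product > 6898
[3]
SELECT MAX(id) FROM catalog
7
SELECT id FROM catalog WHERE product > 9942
[]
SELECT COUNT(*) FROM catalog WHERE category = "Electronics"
1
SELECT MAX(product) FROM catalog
9942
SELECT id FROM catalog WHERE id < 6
[1, 2, 3, 4, 5]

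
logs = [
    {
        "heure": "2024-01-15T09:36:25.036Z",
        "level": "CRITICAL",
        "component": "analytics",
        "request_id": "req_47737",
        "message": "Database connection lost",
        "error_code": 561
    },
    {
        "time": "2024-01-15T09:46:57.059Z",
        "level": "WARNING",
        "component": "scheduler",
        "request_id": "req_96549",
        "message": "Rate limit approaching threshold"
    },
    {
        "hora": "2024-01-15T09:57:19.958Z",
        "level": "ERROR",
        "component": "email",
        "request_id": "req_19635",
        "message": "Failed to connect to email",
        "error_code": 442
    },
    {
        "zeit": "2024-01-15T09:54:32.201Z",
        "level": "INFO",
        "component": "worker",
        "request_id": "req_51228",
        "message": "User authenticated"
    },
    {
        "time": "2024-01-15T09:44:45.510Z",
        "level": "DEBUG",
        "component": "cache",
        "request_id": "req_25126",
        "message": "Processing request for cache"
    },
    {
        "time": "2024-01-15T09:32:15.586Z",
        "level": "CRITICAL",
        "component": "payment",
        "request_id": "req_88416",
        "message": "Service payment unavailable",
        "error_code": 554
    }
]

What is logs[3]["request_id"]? "req_51228"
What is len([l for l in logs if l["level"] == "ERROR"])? 1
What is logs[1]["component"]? "scheduler"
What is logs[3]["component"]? "worker"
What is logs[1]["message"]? "Rate limit approaching threshold"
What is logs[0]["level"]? "CRITICAL"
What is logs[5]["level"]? "CRITICAL"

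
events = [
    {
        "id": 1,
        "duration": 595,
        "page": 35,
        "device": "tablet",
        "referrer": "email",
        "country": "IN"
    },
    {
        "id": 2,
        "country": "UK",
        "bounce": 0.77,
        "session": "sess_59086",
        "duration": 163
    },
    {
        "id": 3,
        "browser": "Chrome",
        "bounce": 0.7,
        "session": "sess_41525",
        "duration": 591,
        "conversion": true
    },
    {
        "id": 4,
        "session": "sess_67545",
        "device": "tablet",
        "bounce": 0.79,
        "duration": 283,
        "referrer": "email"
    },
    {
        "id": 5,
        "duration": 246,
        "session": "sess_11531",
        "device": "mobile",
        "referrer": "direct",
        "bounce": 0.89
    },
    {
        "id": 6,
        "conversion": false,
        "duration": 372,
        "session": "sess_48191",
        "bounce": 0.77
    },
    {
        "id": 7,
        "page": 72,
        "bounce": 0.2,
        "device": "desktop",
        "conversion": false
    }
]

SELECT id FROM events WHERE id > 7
[]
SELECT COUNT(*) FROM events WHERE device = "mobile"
1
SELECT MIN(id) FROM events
1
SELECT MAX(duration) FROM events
595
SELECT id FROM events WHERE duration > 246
[1, 3, 4, 6]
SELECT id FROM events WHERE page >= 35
[1, 7]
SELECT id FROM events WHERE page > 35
[7]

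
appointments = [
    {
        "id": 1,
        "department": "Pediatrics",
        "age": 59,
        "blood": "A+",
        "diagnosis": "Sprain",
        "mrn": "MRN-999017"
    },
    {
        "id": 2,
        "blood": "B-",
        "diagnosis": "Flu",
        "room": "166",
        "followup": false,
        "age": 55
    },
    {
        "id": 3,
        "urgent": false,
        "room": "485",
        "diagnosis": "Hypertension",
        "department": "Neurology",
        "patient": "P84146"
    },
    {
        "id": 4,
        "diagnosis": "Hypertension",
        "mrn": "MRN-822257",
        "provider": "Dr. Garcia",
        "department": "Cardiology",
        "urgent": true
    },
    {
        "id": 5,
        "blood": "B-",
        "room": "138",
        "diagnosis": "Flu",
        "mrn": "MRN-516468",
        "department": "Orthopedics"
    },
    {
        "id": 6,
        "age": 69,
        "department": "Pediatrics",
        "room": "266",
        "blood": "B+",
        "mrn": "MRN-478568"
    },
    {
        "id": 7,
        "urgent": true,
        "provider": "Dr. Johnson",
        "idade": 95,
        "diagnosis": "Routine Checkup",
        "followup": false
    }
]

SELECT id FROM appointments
[1, 2, 3, 4, 5, 6, 7]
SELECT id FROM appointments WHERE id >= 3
[3, 4, 5, 6, 7]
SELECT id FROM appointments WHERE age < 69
[1, 2]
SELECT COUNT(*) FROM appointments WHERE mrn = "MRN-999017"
1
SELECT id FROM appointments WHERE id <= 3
[1, 2, 3]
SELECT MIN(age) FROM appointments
55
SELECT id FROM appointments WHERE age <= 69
[1, 2, 6]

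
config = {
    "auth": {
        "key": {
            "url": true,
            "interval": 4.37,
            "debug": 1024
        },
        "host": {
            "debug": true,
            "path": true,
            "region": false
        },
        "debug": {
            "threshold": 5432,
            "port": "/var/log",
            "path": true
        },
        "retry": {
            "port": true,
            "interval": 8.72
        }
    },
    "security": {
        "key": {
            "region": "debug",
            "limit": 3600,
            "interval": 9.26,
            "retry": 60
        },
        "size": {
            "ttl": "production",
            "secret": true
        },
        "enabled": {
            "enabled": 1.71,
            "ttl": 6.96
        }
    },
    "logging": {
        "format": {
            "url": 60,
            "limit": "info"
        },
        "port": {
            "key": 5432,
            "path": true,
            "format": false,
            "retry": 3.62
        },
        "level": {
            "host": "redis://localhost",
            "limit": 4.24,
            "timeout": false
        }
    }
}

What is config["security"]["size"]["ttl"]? "production"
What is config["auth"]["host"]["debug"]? True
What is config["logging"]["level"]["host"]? "redis://localhost"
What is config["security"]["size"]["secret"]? True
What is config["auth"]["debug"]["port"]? "/var/log"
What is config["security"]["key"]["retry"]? 60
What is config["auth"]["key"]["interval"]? 4.37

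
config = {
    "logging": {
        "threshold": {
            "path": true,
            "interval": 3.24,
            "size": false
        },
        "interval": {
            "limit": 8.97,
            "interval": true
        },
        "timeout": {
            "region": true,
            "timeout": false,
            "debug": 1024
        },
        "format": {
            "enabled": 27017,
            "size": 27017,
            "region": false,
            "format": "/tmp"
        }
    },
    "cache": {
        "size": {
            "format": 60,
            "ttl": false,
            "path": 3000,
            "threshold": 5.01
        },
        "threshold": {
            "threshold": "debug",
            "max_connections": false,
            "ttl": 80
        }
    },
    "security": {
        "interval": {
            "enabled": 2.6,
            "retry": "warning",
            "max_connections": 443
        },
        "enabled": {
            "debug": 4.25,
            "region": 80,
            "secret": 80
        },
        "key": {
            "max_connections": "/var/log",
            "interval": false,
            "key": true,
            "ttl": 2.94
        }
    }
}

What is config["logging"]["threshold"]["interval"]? 3.24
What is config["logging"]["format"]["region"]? False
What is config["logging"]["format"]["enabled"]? 27017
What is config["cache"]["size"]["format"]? 60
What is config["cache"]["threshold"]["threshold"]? "debug"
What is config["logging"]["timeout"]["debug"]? 1024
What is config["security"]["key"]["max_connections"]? "/var/log"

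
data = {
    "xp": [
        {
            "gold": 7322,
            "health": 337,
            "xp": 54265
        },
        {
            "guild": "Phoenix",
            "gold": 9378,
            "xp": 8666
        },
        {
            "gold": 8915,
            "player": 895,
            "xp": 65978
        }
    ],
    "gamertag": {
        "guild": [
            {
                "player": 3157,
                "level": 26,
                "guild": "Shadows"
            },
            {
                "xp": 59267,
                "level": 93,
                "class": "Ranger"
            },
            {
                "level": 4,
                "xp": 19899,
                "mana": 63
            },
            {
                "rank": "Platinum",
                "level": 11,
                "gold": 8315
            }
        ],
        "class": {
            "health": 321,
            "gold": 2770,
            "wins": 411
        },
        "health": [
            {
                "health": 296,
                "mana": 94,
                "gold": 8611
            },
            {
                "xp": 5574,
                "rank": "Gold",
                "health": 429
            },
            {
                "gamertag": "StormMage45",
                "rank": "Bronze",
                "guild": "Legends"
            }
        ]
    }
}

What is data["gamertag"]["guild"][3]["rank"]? "Platinum"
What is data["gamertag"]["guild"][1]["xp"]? 59267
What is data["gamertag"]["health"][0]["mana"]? 94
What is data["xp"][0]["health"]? 337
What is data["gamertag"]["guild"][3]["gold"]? 8315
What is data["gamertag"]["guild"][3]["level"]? 11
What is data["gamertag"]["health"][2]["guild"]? "Legends"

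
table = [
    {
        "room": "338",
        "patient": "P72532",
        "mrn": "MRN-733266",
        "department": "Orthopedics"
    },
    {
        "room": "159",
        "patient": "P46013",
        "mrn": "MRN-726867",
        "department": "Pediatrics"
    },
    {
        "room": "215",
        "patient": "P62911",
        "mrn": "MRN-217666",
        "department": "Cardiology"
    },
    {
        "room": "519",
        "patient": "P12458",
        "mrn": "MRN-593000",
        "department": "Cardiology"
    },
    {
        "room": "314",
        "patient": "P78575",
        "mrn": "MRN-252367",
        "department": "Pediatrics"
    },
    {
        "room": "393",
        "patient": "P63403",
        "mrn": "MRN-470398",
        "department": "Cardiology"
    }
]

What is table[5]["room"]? "393"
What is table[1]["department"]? "Pediatrics"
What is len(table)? 6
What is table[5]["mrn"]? "MRN-470398"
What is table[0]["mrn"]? "MRN-733266"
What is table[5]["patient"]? "P63403"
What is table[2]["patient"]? "P62911"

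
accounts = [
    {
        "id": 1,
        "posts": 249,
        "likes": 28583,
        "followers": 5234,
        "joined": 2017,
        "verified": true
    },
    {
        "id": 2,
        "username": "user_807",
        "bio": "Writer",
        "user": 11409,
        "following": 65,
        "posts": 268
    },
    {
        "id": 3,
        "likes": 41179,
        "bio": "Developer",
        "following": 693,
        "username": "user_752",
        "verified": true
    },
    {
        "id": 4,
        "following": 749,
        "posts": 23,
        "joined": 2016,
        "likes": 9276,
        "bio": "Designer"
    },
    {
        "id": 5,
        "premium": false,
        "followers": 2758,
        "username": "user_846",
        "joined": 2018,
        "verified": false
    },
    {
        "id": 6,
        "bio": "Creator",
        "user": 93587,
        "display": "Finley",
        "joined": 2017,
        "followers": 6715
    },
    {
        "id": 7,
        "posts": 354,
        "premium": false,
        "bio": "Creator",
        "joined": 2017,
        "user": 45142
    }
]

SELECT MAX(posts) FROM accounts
354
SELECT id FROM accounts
[1, 2, 3, 4, 5, 6, 7]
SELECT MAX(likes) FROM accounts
41179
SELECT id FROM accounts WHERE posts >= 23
[1, 2, 4, 7]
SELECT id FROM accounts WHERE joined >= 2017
[1, 5, 6, 7]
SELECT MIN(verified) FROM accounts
False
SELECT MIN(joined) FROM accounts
2016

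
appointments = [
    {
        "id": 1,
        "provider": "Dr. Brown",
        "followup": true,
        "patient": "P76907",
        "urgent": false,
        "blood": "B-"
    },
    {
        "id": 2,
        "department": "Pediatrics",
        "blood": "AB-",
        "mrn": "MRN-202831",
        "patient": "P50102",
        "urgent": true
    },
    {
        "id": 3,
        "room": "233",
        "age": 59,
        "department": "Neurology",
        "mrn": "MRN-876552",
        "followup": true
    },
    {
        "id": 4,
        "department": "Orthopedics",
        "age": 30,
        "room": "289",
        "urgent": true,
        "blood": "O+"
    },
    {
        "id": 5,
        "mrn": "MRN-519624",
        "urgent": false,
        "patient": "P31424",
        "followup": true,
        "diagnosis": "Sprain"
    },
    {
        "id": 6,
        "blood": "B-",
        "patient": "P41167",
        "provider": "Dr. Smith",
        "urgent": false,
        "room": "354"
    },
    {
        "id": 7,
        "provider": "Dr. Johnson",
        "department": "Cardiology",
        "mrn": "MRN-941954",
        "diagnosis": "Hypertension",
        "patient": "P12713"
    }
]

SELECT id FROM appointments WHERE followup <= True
[1, 3, 5]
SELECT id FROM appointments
[1, 2, 3, 4, 5, 6, 7]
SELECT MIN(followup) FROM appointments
True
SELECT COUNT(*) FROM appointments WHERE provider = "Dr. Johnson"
1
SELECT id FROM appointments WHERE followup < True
[]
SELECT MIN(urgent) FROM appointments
False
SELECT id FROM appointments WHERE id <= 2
[1, 2]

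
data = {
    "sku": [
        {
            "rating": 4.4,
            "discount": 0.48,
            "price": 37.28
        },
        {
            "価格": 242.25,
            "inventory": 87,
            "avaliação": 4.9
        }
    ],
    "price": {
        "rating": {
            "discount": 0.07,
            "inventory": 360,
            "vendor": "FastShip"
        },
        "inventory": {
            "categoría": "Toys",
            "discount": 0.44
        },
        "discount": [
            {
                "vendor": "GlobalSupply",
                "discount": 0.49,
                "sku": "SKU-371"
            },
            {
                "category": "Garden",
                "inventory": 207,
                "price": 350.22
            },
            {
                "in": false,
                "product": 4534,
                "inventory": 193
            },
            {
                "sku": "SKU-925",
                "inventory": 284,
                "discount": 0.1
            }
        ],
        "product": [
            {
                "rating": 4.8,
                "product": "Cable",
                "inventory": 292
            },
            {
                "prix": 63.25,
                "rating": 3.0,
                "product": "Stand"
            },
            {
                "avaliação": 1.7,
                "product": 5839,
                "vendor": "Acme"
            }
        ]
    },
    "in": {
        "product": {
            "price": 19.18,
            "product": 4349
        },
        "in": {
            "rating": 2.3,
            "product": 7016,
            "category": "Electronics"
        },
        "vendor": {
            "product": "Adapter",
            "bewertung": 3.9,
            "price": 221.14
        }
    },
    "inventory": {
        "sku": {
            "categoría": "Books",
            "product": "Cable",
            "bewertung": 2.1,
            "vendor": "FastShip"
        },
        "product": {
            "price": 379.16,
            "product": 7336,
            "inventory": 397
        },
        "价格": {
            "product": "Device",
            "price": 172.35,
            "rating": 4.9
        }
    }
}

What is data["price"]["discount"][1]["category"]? "Garden"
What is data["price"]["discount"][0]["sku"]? "SKU-371"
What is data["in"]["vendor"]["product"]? "Adapter"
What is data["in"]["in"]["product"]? 7016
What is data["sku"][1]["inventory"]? 87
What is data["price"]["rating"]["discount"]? 0.07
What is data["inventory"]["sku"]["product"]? "Cable"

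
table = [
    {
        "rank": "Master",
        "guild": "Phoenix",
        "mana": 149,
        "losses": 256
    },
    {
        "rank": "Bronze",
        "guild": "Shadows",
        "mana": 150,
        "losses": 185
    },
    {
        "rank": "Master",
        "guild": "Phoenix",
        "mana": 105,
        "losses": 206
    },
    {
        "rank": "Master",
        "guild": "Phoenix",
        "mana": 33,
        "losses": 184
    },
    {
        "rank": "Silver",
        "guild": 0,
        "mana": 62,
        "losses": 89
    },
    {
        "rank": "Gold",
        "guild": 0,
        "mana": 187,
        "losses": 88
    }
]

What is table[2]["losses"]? 206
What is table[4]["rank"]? "Silver"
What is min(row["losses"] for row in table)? 88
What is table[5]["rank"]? "Gold"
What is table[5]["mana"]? 187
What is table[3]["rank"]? "Master"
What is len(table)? 6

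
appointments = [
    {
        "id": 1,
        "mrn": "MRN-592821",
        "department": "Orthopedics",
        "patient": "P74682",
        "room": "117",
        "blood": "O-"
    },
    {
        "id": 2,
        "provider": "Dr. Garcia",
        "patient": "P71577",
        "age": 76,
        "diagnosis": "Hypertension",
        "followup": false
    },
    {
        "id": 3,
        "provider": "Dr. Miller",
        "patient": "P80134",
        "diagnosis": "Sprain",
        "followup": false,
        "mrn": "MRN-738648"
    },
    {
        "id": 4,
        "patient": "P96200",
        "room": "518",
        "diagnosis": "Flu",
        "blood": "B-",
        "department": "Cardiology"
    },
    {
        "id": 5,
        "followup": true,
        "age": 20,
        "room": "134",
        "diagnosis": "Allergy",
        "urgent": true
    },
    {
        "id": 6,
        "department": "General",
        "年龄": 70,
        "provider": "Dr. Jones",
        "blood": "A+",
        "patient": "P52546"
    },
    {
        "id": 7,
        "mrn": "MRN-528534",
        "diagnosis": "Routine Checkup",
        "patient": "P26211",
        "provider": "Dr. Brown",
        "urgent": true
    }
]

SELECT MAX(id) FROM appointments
7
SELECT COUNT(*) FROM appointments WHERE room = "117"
1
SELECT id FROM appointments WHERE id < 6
[1, 2, 3, 4, 5]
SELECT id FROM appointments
[1, 2, 3, 4, 5, 6, 7]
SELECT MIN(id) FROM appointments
1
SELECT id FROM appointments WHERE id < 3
[1, 2]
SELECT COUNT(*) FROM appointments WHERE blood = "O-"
1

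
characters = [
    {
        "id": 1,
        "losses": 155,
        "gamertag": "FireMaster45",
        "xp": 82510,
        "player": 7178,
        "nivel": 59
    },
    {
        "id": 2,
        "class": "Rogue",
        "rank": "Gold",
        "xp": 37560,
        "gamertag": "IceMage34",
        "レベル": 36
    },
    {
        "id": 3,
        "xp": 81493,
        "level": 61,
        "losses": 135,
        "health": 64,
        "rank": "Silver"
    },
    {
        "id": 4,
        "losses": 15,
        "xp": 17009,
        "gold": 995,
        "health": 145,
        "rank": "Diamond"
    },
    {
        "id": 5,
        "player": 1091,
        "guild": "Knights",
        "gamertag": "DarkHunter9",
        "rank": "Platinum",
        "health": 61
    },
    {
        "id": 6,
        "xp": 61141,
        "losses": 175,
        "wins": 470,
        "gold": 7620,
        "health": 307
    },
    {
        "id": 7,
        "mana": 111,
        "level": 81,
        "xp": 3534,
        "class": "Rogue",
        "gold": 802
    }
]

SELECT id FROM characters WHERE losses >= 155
[1, 6]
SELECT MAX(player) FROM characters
7178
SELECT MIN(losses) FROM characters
15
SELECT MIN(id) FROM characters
1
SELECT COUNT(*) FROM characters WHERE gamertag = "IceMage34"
1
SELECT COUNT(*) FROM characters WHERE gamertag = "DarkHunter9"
1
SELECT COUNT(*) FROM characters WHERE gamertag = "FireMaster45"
1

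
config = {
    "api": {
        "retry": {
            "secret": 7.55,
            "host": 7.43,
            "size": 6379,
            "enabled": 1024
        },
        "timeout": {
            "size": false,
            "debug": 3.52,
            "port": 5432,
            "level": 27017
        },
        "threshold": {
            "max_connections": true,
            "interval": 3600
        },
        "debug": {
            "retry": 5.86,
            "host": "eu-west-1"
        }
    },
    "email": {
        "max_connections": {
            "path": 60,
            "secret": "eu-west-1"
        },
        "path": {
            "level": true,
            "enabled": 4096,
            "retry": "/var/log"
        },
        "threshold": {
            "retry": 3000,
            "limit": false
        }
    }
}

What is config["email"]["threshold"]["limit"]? False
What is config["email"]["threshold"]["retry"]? 3000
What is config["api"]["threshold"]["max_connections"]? True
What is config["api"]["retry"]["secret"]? 7.55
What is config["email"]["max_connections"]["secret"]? "eu-west-1"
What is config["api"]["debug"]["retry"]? 5.86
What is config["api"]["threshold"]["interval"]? 3600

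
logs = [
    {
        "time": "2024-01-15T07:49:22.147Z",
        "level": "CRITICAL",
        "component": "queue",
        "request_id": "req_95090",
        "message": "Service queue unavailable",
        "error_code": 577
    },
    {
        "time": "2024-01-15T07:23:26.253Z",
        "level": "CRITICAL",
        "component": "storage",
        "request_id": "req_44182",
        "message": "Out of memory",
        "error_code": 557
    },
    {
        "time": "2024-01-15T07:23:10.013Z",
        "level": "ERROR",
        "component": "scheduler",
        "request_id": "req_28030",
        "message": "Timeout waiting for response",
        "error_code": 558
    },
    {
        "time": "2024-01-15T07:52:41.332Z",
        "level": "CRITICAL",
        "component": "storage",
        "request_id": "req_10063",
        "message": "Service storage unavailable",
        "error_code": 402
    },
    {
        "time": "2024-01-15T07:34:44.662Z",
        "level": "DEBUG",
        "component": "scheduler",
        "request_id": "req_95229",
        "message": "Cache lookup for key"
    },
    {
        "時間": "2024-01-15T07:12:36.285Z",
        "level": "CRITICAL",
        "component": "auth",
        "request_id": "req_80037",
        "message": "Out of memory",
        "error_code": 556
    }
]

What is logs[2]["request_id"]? "req_28030"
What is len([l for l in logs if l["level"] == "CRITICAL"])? 4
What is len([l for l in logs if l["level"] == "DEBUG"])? 1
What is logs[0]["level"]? "CRITICAL"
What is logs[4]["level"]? "DEBUG"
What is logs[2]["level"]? "ERROR"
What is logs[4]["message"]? "Cache lookup for key"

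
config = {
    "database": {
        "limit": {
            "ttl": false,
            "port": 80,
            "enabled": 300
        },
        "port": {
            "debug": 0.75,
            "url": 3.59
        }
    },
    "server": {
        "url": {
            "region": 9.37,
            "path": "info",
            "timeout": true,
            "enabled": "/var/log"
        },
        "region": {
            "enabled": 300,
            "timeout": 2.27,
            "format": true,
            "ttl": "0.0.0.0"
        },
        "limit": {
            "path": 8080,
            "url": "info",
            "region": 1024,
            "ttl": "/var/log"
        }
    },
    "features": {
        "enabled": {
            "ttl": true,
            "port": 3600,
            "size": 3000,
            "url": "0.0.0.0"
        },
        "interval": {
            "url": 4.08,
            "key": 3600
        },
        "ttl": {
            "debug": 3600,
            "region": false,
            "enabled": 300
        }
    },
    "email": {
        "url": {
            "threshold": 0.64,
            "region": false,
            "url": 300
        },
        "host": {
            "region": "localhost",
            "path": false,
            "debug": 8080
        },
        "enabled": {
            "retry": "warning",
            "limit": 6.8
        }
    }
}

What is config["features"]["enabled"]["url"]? "0.0.0.0"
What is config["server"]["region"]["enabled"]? 300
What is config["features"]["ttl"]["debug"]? 3600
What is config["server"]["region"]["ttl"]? "0.0.0.0"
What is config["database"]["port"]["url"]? 3.59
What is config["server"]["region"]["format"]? True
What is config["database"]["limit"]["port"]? 80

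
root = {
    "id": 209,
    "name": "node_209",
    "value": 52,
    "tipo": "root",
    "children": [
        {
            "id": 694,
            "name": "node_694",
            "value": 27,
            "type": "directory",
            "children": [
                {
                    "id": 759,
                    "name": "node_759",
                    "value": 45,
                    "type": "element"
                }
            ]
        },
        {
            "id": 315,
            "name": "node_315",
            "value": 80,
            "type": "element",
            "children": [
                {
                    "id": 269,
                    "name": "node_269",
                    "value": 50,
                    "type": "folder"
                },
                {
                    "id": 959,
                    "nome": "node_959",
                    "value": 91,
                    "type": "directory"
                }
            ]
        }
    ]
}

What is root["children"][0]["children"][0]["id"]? 759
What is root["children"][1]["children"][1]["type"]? "directory"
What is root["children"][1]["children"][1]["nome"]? "node_959"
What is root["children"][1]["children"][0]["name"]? "node_269"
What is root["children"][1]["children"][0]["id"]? 269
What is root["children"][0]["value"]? 27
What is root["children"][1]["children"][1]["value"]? 91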